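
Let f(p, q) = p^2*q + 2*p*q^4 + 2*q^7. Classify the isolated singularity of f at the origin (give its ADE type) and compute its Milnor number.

Type D_{8}, Milnor number mu = 8.

The Hessian of f at 0 is [[0, 0], [0, 0]] with rank 0, so corank 2. A Groebner basis of the Jacobian ideal J(f) in C{p,q} is {-p^2/6 + p*q^3, p*q + q^4, p^3, p^2*q}; counting standard monomials gives mu = 8. Corank 2; j^3 = p^2*q has shape L^2 M (L != M), so D-series; mu = 8 gives D_8.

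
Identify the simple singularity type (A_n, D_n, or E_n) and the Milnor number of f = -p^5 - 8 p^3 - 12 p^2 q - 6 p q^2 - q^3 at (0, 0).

Type E8, Milnor number mu = 8.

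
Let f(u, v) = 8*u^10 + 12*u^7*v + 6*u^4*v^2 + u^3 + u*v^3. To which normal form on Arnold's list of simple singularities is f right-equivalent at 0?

E_7

The Hessian of f at 0 has rank 0. Corank 2; j^3 = u^3 is a perfect cube, so E-series; the 4-jet and mu = 7 give E_7.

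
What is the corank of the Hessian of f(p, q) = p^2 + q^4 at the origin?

1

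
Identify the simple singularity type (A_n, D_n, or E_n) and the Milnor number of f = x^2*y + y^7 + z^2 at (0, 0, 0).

Type D8, Milnor number mu = 8.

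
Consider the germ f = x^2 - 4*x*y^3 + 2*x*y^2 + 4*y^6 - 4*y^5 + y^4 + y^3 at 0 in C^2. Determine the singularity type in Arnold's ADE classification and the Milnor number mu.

Type A_2, Milnor number mu = 2.

The Hessian of f at 0 has rank 1. Corank 1: A-series; mu = 2 gives A_2.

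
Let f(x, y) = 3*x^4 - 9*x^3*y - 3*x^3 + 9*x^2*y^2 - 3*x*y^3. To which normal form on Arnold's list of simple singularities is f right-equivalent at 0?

The Hessian of f at 0 has rank 0. Corank 2; j^3 = -3*x^3 is a perfect cube, so E-series; the 4-jet and mu = 7 give E_7.

E_{7}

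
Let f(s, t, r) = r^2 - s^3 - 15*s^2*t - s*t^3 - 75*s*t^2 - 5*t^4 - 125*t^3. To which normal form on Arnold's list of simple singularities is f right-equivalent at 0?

The Hessian of f at 0 is [[0, 0, 0], [0, 0, 0], [0, 0, 2]] with rank 1, so corank 2. A Groebner basis of the Jacobian ideal J(f) in C{s,t,r} is {s^3 + 15*s^2*t + 750*s^2 + 7500*s*t + 18750*t^2, -15*s^2 + s*t^2 - 150*s*t - 375*t^2, 3*s^2 + 30*s*t + t^3 + 75*t^2, r}; counting standard monomials gives mu = 7. Corank 2; j^3 = -(s + 5*t)^3 is a perfect cube, so E-series; the 4-jet and mu = 7 give E_7.

E7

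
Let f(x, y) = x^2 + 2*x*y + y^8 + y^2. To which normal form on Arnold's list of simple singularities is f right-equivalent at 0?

The Hessian of f at 0 has rank 1. Corank 1: A-series; mu = 7 gives A_7.

A_7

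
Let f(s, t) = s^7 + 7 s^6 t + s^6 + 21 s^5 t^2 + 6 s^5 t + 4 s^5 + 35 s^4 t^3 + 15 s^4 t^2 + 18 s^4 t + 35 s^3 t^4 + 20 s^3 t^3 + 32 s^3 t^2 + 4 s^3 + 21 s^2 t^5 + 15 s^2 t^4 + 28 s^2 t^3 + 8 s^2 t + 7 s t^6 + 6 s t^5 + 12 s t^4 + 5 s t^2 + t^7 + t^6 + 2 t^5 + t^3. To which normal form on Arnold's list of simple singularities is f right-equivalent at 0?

The Hessian of f at 0 has rank 0. Corank 2; j^3 = (s + t)*(2*s + t)^2 has shape L^2 M (L != M), so D-series; mu = 7 gives D_7.

D_{7}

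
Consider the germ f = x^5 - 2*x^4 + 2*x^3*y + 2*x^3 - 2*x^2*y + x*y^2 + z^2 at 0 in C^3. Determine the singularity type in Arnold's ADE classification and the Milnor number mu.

Type D_4, Milnor number mu = 4.

The Hessian of f at 0 has rank 1. Corank 2; j^3 = x*(2*x^2 - 2*x*y + y^2) splits into three distinct lines over C (the quadratic factor has nonzero discriminant), so D_4.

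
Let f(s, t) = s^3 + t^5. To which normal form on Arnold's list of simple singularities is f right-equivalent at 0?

E_8

The Hessian of f at 0 has rank 0. Corank 2; j^3 = s^3 is a perfect cube, so E-series; the 5-jet and mu = 8 give E_8.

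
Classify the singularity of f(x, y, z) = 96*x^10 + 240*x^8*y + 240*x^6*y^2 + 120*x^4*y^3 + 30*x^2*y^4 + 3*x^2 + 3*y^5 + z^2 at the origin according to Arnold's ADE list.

A_{4}

The Hessian of f at 0 has rank 2. Corank 1: A-series; mu = 4 gives A_4.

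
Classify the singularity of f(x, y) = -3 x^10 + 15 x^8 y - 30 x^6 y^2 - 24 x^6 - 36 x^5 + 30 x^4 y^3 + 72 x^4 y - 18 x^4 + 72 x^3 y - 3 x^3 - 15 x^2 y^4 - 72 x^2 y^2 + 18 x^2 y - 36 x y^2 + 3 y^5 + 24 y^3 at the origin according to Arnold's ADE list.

The Hessian of f at 0 has rank 0. Corank 2; j^3 = -3*(x - 2*y)^3 is a perfect cube, so E-series; the 5-jet and mu = 8 give E_8.

E_{8}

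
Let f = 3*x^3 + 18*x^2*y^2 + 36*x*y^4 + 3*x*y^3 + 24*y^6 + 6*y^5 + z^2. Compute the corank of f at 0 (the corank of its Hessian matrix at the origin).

The Hessian at 0 is [[0, 0, 0], [0, 0, 0], [0, 0, 2]] of rank 1; hence corank 2.

2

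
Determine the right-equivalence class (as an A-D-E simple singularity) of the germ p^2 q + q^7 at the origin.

D8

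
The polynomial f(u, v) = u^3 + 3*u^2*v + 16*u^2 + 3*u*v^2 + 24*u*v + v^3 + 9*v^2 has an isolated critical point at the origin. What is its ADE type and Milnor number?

Type A_{2}, Milnor number mu = 2.

The Hessian of f at 0 has rank 1. Corank 1: A-series; mu = 2 gives A_2.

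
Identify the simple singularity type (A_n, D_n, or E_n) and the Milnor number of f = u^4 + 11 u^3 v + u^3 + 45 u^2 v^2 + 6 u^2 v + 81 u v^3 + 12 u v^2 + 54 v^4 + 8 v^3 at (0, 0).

The Hessian of f at 0 has rank 0. Corank 2; j^3 = (u + 2*v)^3 is a perfect cube, so E-series; the 4-jet and mu = 7 give E_7.

Type E7, Milnor number mu = 7.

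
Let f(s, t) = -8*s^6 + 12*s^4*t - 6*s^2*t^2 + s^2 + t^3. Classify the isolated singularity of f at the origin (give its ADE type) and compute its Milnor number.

Type A_{2}, Milnor number mu = 2.

The Hessian of f at 0 has rank 1. Corank 1: A-series; mu = 2 gives A_2.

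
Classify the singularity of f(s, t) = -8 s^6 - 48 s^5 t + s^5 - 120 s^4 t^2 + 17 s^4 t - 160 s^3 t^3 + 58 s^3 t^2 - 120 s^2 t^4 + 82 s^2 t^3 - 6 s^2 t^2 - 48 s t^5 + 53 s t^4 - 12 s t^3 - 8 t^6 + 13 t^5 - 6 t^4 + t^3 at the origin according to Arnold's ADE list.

E_8

The Hessian of f at 0 is [[0, 0], [0, 0]] with rank 0, so corank 2. A Groebner basis of the Jacobian ideal J(f) in C{s,t} is {s^4 + s*t^2, s^2*t + 2*s*t^2 - t^2/4, t^3}; counting standard monomials gives mu = 8. Corank 2; j^3 = t^3 is a perfect cube, so E-series; the 5-jet and mu = 8 give E_8.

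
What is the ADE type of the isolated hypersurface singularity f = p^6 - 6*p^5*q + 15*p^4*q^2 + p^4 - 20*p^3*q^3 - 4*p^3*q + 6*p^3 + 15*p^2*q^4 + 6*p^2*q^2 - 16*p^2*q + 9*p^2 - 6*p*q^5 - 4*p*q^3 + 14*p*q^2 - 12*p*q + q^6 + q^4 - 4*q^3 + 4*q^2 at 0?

The Hessian of f at 0 is [[18, -12], [-12, 8]] with rank 1, so corank 1. A Groebner basis of the Jacobian ideal J(f) in C{p,q} is {p*q^2 + 108*p*q - 405*p - 87*q^2 + 270*q, 135*p*q - 486*p + q^3 - 108*q^2 + 324*q, p^2 - 2*p*q + 3*p + q^2 - 2*q}; counting standard monomials gives mu = 5. Corank 1: A-series; mu = 5 gives A_5.

A5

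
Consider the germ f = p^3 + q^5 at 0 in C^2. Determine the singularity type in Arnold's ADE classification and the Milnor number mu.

Type E8, Milnor number mu = 8.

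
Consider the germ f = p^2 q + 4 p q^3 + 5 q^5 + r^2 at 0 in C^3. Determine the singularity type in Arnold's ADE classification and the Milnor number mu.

Type D_6, Milnor number mu = 6.

The Hessian of f at 0 is [[0, 0, 0], [0, 0, 0], [0, 0, 2]] with rank 1, so corank 2. A Groebner basis of the Jacobian ideal J(f) in C{p,q,r} is {p^3, p^2*q, -2*p^2 + p*q^2, p*q/2 + q^3, r}; counting standard monomials gives mu = 6. Corank 2; j^3 = p^2*q has shape L^2 M (L != M), so D-series; mu = 6 gives D_6.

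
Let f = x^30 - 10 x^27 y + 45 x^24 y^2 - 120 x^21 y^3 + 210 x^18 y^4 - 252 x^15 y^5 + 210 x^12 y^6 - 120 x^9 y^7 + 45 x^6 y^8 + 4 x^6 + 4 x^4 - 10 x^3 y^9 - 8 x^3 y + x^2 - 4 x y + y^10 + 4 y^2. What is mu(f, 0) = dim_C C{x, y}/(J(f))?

9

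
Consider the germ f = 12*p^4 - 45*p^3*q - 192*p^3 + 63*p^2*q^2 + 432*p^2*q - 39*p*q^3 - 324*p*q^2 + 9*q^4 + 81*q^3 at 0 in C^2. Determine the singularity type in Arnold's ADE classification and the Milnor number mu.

The Hessian of f at 0 has rank 0. Corank 2; j^3 = -3*(4*p - 3*q)^3 is a perfect cube, so E-series; the 4-jet and mu = 7 give E_7.

Type E7, Milnor number mu = 7.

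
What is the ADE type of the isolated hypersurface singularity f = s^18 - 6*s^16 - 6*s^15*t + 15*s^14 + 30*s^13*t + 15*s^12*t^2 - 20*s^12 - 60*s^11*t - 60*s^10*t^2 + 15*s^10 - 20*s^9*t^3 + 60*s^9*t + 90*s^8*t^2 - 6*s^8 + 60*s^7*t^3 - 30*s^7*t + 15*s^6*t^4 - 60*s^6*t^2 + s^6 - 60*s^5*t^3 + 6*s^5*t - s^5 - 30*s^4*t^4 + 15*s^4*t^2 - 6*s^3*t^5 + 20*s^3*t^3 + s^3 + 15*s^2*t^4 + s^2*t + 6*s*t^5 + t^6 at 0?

The Hessian of f at 0 has rank 0. Corank 2; j^3 = s^2*(s + t) has shape L^2 M (L != M), so D-series; mu = 7 gives D_7.

D7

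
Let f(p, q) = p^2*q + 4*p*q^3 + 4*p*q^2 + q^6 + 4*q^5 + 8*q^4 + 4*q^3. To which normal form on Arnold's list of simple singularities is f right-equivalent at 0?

D_7

The Hessian of f at 0 has rank 0. Corank 2; j^3 = q*(p + 2*q)^2 has shape L^2 M (L != M), so D-series; mu = 7 gives D_7.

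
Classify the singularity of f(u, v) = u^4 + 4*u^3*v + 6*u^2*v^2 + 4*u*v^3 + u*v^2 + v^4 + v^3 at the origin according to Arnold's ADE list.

D5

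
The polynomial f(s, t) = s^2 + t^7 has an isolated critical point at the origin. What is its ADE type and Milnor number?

Type A_6, Milnor number mu = 6.

The Hessian of f at 0 is [[2, 0], [0, 0]] with rank 1, so corank 1. A Groebner basis of the Jacobian ideal J(f) in C{s,t} is {t^6, s}; counting standard monomials gives mu = 6. Corank 1: A-series; mu = 6 gives A_6.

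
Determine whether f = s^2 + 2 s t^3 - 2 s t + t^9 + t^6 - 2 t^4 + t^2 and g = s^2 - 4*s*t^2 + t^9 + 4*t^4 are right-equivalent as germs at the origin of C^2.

The Hessian of f at 0 is [[2, -2], [-2, 2]] with rank 1, so corank 1. A Groebner basis of the Jacobian ideal J(f) in C{s,t} is {s^2*t^2 + 2*s^2 - 3*s*t + t^2, s^3 - 3*s^2*t + 3*s*t^2 + s - t, s + t^3 - t}; counting standard monomials gives mu = 8. Corank 1: A-series; mu = 8 gives A_8. The Hessian of g at 0 is [[2, 0], [0, 0]] with rank 1, so corank 1. A Groebner basis of the Jacobian ideal J(g) in C{s,t} is {s^4, -s/2 + t^2}; counting standard monomials gives mu = 8. Corank 1: A-series; mu = 8 gives A_8. Both have type A_8, hence right-equivalent.

Yes.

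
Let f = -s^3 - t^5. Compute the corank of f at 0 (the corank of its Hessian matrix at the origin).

2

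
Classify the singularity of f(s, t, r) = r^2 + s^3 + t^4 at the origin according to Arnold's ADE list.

E6

The Hessian of f at 0 has rank 1. Corank 2; j^3 = s^3 is a perfect cube, so E-series; the 4-jet and mu = 6 give E_6.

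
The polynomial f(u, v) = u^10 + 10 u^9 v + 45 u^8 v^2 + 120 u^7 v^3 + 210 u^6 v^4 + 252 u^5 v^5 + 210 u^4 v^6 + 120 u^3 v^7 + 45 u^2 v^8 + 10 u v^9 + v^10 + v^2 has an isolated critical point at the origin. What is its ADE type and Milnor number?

Type A_{9}, Milnor number mu = 9.

The Hessian of f at 0 is [[0, 0], [0, 2]] with rank 1, so corank 1. A Groebner basis of the Jacobian ideal J(f) in C{u,v} is {u^9, v}; counting standard monomials gives mu = 9. Corank 1: A-series; mu = 9 gives A_9.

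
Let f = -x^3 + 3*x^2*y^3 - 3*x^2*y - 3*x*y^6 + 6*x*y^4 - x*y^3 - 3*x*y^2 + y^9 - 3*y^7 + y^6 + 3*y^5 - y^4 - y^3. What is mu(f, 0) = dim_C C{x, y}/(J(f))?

The Hessian of f at 0 is [[0, 0], [0, 0]] with rank 0, so corank 2. A Groebner basis of the Jacobian ideal J(f) in C{x,y} is {x^3 + 3*x^2*y + 6*x^2 + 12*x*y + 6*y^2, -3*x^2 + x*y^2 - 6*x*y - 3*y^2, 3*x^2 + 6*x*y + y^3 + 3*y^2}; counting standard monomials gives mu = 7. Corank 2; j^3 = -(x + y)^3 is a perfect cube, so E-series; the 4-jet and mu = 7 give E_7.

7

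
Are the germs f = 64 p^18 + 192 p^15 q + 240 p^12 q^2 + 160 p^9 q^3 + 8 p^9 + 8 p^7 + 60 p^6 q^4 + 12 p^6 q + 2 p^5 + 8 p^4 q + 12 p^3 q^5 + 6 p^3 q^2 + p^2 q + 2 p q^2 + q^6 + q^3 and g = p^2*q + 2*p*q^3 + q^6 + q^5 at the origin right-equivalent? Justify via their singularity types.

The Hessian of f at 0 is [[0, 0], [0, 0]] with rank 0, so corank 2. A Groebner basis of the Jacobian ideal J(f) in C{p,q} is {-p*q/2 + q^4 - q^2/2, p^3 + p^2 + 2*p*q + q^3 + q^2, p^2*q - 2*p^2/3 - 4*p*q/3 - q^3 - 2*q^2/3, p^2/3 + p*q^2 + 2*p*q/3 + q^3 + q^2/3}; counting standard monomials gives mu = 7. Corank 2; j^3 = q*(p + q)^2 has shape L^2 M (L != M), so D-series; mu = 7 gives D_7. The Hessian of g at 0 is [[0, 0], [0, 0]] with rank 0, so corank 2. A Groebner basis of the Jacobian ideal J(g) in C{p,q} is {p^3, p^2*q + p^2/6 + p*q^2/6, p*q + q^3}; counting standard monomials gives mu = 7. Corank 2; j^3 = p^2*q has shape L^2 M (L != M), so D-series; mu = 7 gives D_7. Both have type D_7, hence right-equivalent.

Yes.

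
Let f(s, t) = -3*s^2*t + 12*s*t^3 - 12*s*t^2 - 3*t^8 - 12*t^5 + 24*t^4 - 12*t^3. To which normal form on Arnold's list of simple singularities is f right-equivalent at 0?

D9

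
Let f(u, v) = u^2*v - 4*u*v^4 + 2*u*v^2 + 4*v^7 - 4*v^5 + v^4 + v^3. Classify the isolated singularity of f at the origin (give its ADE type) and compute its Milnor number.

Type D_{5}, Milnor number mu = 5.

The Hessian of f at 0 is [[0, 0], [0, 0]] with rank 0, so corank 2. A Groebner basis of the Jacobian ideal J(f) in C{u,v} is {u^3 - u^2/4 + v^2/4, u^2/4 + v^3 - v^2/4, u*v + v^2}; counting standard monomials gives mu = 5. Corank 2; j^3 = v*(u + v)^2 has shape L^2 M (L != M), so D-series; mu = 5 gives D_5.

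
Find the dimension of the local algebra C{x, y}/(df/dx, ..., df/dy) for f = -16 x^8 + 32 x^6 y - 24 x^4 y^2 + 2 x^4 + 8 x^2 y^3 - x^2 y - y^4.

5

The Hessian of f at 0 is [[0, 0], [0, 0]] with rank 0, so corank 2. A Groebner basis of the Jacobian ideal J(f) in C{x,y} is {x^3, x^2/4 + y^3, x*y}; counting standard monomials gives mu = 5. Corank 2; j^3 = -x^2*y has shape L^2 M (L != M), so D-series; mu = 5 gives D_5.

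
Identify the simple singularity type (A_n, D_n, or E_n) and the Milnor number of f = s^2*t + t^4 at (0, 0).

Type D_{5}, Milnor number mu = 5.

The Hessian of f at 0 has rank 0. Corank 2; j^3 = s^2*t has shape L^2 M (L != M), so D-series; mu = 5 gives D_5.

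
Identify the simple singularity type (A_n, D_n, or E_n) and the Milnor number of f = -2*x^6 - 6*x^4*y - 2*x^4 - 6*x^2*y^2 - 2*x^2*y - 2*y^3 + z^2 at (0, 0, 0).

Type D_4, Milnor number mu = 4.

The Hessian of f at 0 has rank 1. Corank 2; j^3 = -2*y*(x^2 + y^2) splits into three distinct lines over C (the quadratic factor has nonzero discriminant), so D_4.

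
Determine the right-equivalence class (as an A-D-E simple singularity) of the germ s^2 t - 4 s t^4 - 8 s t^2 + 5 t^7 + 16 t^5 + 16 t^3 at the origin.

The Hessian of f at 0 has rank 0. Corank 2; j^3 = t*(s - 4*t)^2 has shape L^2 M (L != M), so D-series; mu = 8 gives D_8.

D_8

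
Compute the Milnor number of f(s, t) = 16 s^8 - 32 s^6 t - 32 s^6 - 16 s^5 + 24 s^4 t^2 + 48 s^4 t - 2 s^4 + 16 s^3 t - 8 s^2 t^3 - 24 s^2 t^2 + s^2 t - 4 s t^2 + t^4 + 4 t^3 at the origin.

The Hessian of f at 0 is [[0, 0], [0, 0]] with rank 0, so corank 2. A Groebner basis of the Jacobian ideal J(f) in C{s,t} is {s*t^2 + s*t/8 - t^2/4, s*t/16 + t^3 - t^2/8, s^2 - 17*s*t/4 + 9*t^2/2}; counting standard monomials gives mu = 5. Corank 2; j^3 = t*(s - 2*t)^2 has shape L^2 M (L != M), so D-series; mu = 5 gives D_5.

5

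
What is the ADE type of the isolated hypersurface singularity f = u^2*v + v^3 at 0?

D_{4}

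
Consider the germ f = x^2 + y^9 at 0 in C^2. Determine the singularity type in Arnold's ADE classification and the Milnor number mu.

The Hessian of f at 0 has rank 1. Corank 1: A-series; mu = 8 gives A_8.

Type A_{8}, Milnor number mu = 8.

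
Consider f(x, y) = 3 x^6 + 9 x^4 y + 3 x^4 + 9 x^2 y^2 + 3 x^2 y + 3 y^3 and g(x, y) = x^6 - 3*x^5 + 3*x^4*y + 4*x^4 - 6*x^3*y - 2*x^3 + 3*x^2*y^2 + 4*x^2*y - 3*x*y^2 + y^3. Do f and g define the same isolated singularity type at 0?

Yes.

The Hessian of f at 0 has rank 0. Corank 2; j^3 = 3*y*(x^2 + y^2) splits into three distinct lines over C (the quadratic factor has nonzero discriminant), so D_4. The Hessian of g at 0 has rank 0. Corank 2; j^3 = -(x - y)*(2*x^2 - 2*x*y + y^2) splits into three distinct lines over C (the quadratic factor has nonzero discriminant), so D_4. Both have type D_4, hence right-equivalent.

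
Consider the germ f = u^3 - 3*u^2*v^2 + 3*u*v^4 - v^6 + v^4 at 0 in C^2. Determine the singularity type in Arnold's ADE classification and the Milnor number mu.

Type E6, Milnor number mu = 6.

The Hessian of f at 0 has rank 0. Corank 2; j^3 = u^3 is a perfect cube, so E-series; the 4-jet and mu = 6 give E_6.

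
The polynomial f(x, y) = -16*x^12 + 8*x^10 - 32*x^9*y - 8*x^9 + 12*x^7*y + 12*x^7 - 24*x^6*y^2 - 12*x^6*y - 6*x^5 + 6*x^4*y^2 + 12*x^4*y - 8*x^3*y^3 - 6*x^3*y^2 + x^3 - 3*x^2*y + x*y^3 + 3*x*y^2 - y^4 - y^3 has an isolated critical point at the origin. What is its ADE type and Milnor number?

Type E7, Milnor number mu = 7.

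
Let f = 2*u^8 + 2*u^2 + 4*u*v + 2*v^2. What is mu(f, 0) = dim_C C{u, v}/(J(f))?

7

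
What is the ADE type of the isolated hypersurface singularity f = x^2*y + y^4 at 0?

The Hessian of f at 0 is [[0, 0], [0, 0]] with rank 0, so corank 2. A Groebner basis of the Jacobian ideal J(f) in C{x,y} is {x^3, x^2/4 + y^3, x*y}; counting standard monomials gives mu = 5. Corank 2; j^3 = x^2*y has shape L^2 M (L != M), so D-series; mu = 5 gives D_5.

D5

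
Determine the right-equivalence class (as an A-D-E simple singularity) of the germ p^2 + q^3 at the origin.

A_{2}

The Hessian of f at 0 has rank 1. Corank 1: A-series; mu = 2 gives A_2.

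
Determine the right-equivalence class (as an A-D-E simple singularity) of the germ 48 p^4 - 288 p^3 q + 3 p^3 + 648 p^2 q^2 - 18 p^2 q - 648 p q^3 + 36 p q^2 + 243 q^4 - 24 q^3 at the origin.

The Hessian of f at 0 is [[0, 0], [0, 0]] with rank 0, so corank 2. A Groebner basis of the Jacobian ideal J(f) in C{p,q} is {q^4, p*q^2 - 11*q^3/6, p^2 - 4*p*q + 4*q^2}; counting standard monomials gives mu = 6. Corank 2; j^3 = 3*(p - 2*q)^3 is a perfect cube, so E-series; the 4-jet and mu = 6 give E_6.

E_6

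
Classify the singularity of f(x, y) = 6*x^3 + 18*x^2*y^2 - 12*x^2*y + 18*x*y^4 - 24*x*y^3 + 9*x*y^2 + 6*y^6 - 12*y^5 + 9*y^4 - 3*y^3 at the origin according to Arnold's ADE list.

D4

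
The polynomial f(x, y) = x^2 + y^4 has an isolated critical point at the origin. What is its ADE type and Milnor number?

The Hessian of f at 0 has rank 1. Corank 1: A-series; mu = 3 gives A_3.

Type A3, Milnor number mu = 3.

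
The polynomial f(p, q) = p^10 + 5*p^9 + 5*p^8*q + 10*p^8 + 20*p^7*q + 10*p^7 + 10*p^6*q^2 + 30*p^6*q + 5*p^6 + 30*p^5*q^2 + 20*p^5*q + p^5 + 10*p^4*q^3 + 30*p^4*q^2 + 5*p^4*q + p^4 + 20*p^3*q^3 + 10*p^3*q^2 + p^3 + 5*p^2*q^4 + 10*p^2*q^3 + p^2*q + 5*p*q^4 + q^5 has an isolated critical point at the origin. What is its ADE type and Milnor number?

Type D_6, Milnor number mu = 6.

The Hessian of f at 0 is [[0, 0], [0, 0]] with rank 0, so corank 2. A Groebner basis of the Jacobian ideal J(f) in C{p,q} is {-p*q/5 + q^4, p*q^2, p^2 + p*q}; counting standard monomials gives mu = 6. Corank 2; j^3 = p^2*(p + q) has shape L^2 M (L != M), so D-series; mu = 6 gives D_6.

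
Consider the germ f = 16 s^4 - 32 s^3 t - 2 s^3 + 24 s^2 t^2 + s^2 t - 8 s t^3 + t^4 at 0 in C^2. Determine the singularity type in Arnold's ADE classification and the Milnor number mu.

Type D_{5}, Milnor number mu = 5.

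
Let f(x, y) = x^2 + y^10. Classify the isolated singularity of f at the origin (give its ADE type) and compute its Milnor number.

Type A9, Milnor number mu = 9.

The Hessian of f at 0 is [[2, 0], [0, 0]] with rank 1, so corank 1. A Groebner basis of the Jacobian ideal J(f) in C{x,y} is {y^9, x}; counting standard monomials gives mu = 9. Corank 1: A-series; mu = 9 gives A_9.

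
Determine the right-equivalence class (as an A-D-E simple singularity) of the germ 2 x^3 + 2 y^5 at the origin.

The Hessian of f at 0 is [[0, 0], [0, 0]] with rank 0, so corank 2. A Groebner basis of the Jacobian ideal J(f) in C{x,y} is {y^4, x^2}; counting standard monomials gives mu = 8. Corank 2; j^3 = 2*x^3 is a perfect cube, so E-series; the 5-jet and mu = 8 give E_8.

E_8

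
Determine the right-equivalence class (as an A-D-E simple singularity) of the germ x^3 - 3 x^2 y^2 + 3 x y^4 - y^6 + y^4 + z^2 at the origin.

E_6

The Hessian of f at 0 is [[0, 0, 0], [0, 0, 0], [0, 0, 2]] with rank 1, so corank 2. A Groebner basis of the Jacobian ideal J(f) in C{x,y,z} is {x^3, x^2*y, -x^2/2 + x*y^2, y^3, z}; counting standard monomials gives mu = 6. Corank 2; j^3 = x^3 is a perfect cube, so E-series; the 4-jet and mu = 6 give E_6.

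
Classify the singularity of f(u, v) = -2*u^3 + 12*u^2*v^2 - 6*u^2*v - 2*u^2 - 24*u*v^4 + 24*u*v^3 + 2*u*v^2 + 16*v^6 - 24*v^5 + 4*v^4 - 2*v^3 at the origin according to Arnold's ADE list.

The Hessian of f at 0 is [[-4, 0], [0, 0]] with rank 1, so corank 1. A Groebner basis of the Jacobian ideal J(f) in C{u,v} is {v^2, u}; counting standard monomials gives mu = 2. Corank 1: A-series; mu = 2 gives A_2.

A_2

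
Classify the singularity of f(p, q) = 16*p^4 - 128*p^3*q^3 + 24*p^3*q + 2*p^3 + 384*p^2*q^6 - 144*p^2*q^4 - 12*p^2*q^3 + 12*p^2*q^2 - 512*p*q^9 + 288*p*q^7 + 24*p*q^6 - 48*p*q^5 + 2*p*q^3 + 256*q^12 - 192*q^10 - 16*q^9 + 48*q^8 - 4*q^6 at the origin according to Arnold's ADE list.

E_7

The Hessian of f at 0 has rank 0. Corank 2; j^3 = 2*p^3 is a perfect cube, so E-series; the 4-jet and mu = 7 give E_7.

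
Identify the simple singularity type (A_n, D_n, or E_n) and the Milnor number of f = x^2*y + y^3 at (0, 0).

Type D_4, Milnor number mu = 4.

The Hessian of f at 0 has rank 0. Corank 2; j^3 = y*(x^2 + y^2) splits into three distinct lines over C (the quadratic factor has nonzero discriminant), so D_4.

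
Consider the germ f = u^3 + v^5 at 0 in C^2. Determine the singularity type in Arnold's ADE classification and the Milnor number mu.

The Hessian of f at 0 has rank 0. Corank 2; j^3 = u^3 is a perfect cube, so E-series; the 5-jet and mu = 8 give E_8.

Type E_8, Milnor number mu = 8.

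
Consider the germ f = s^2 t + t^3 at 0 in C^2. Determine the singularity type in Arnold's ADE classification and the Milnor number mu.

The Hessian of f at 0 has rank 0. Corank 2; j^3 = t*(s^2 + t^2) splits into three distinct lines over C (the quadratic factor has nonzero discriminant), so D_4.

Type D_4, Milnor number mu = 4.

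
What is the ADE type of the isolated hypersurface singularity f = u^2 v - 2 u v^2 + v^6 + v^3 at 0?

The Hessian of f at 0 has rank 0. Corank 2; j^3 = v*(u - v)^2 has shape L^2 M (L != M), so D-series; mu = 7 gives D_7.

D7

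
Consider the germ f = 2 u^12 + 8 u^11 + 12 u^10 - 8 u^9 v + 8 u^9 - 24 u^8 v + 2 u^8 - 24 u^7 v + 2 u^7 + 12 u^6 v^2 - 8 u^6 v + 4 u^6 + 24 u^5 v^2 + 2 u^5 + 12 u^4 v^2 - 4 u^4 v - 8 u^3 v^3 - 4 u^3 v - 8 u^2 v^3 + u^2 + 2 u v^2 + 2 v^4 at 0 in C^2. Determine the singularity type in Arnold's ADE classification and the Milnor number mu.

The Hessian of f at 0 has rank 1. Corank 1: A-series; mu = 3 gives A_3.

Type A3, Milnor number mu = 3.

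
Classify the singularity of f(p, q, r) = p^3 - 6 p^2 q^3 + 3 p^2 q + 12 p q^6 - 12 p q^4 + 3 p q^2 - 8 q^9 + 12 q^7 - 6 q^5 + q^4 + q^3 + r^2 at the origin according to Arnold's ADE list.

The Hessian of f at 0 has rank 1. Corank 2; j^3 = (p + q)^3 is a perfect cube, so E-series; the 4-jet and mu = 6 give E_6.

E_{6}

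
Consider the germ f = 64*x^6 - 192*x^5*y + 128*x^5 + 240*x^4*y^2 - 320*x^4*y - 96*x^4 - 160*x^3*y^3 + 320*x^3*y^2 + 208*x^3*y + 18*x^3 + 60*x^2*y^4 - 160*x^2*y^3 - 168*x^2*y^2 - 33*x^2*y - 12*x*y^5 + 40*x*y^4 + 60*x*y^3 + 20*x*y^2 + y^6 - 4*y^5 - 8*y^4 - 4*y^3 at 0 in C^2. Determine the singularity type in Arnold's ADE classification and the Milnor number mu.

Type D7, Milnor number mu = 7.

The Hessian of f at 0 is [[0, 0], [0, 0]] with rank 0, so corank 2. A Groebner basis of the Jacobian ideal J(f) in C{x,y} is {-11907*x^2/4 + 33615*x*y/8 + y^4 - 69*y^3/4 - 5913*y^2/4, x^3 - 78*x^2 + 109*x*y - 2*y^3/3 - 38*y^2, x^2*y - 90*x^2 + 126*x*y - 8*y^3/9 - 44*y^2, -153*x^2/2 + x*y^2 + 429*x*y/4 - 19*y^3/18 - 75*y^2/2}; counting standard monomials gives mu = 7. Corank 2; j^3 = (2*x - y)*(3*x - 2*y)^2 has shape L^2 M (L != M), so D-series; mu = 7 gives D_7.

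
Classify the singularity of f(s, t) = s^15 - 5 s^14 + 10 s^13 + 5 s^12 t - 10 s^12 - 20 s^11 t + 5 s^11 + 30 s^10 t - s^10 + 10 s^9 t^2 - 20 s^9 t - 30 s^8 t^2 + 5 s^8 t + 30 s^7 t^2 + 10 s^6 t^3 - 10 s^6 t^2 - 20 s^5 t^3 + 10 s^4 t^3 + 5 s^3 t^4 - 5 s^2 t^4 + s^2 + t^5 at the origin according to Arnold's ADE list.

A4

The Hessian of f at 0 is [[2, 0], [0, 0]] with rank 1, so corank 1. A Groebner basis of the Jacobian ideal J(f) in C{s,t} is {t^4, s}; counting standard monomials gives mu = 4. Corank 1: A-series; mu = 4 gives A_4.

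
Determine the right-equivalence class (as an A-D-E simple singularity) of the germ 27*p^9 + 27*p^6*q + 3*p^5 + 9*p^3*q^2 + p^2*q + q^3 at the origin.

D_{4}

The Hessian of f at 0 is [[0, 0], [0, 0]] with rank 0, so corank 2. A Groebner basis of the Jacobian ideal J(f) in C{p,q} is {q^3, p^2 + 3*q^2, p*q}; counting standard monomials gives mu = 4. Corank 2; j^3 = q*(p^2 + q^2) splits into three distinct lines over C (the quadratic factor has nonzero discriminant), so D_4.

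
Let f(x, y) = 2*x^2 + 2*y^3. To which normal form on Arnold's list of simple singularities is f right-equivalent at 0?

The Hessian of f at 0 is [[4, 0], [0, 0]] with rank 1, so corank 1. A Groebner basis of the Jacobian ideal J(f) in C{x,y} is {y^2, x}; counting standard monomials gives mu = 2. Corank 1: A-series; mu = 2 gives A_2.

A2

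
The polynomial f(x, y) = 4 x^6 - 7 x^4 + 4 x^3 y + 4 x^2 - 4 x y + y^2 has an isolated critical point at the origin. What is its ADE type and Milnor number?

Type A_3, Milnor number mu = 3.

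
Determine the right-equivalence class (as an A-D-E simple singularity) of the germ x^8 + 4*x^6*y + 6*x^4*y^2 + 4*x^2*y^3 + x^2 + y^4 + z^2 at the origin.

A_3

The Hessian of f at 0 is [[2, 0, 0], [0, 0, 0], [0, 0, 2]] with rank 2, so corank 1. A Groebner basis of the Jacobian ideal J(f) in C{x,y,z} is {y^3, x, z}; counting standard monomials gives mu = 3. Corank 1: A-series; mu = 3 gives A_3.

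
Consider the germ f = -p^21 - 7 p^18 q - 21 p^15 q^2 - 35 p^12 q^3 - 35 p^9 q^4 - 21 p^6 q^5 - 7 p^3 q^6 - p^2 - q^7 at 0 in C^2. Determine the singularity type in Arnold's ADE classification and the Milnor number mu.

The Hessian of f at 0 is [[-2, 0], [0, 0]] with rank 1, so corank 1. A Groebner basis of the Jacobian ideal J(f) in C{p,q} is {q^6, p}; counting standard monomials gives mu = 6. Corank 1: A-series; mu = 6 gives A_6.

Type A_{6}, Milnor number mu = 6.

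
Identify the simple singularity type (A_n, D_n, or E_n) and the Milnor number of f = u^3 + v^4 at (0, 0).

Type E_{6}, Milnor number mu = 6.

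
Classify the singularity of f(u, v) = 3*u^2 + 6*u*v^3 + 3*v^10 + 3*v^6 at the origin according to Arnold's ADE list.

A_{9}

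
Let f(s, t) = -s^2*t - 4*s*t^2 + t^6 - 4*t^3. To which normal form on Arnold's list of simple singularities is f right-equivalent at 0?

D7

The Hessian of f at 0 is [[0, 0], [0, 0]] with rank 0, so corank 2. A Groebner basis of the Jacobian ideal J(f) in C{s,t} is {-s^2/6 + t^5 + 2*t^2/3, s^3 + 8*t^3, s*t + 2*t^2}; counting standard monomials gives mu = 7. Corank 2; j^3 = -t*(s + 2*t)^2 has shape L^2 M (L != M), so D-series; mu = 7 gives D_7.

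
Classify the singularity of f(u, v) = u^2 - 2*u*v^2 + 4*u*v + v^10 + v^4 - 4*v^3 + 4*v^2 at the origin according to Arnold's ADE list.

A_{9}

The Hessian of f at 0 has rank 1. Corank 1: A-series; mu = 9 gives A_9.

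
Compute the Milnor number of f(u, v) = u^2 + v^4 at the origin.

3

The Hessian of f at 0 is [[2, 0], [0, 0]] with rank 1, so corank 1. A Groebner basis of the Jacobian ideal J(f) in C{u,v} is {v^3, u}; counting standard monomials gives mu = 3. Corank 1: A-series; mu = 3 gives A_3.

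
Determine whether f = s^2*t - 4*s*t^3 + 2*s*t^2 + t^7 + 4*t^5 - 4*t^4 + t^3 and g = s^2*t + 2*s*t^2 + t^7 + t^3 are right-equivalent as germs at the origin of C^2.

The Hessian of f at 0 has rank 0. Corank 2; j^3 = t*(s + t)^2 has shape L^2 M (L != M), so D-series; mu = 8 gives D_8. The Hessian of g at 0 has rank 0. Corank 2; j^3 = t*(s + t)^2 has shape L^2 M (L != M), so D-series; mu = 8 gives D_8. Both have type D_8, hence right-equivalent.

Yes.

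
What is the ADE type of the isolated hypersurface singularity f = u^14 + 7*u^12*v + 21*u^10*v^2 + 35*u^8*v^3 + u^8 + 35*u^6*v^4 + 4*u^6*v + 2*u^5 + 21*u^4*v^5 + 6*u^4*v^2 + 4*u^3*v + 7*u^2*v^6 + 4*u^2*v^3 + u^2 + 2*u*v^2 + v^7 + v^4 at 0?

A_6

The Hessian of f at 0 has rank 1. Corank 1: A-series; mu = 6 gives A_6.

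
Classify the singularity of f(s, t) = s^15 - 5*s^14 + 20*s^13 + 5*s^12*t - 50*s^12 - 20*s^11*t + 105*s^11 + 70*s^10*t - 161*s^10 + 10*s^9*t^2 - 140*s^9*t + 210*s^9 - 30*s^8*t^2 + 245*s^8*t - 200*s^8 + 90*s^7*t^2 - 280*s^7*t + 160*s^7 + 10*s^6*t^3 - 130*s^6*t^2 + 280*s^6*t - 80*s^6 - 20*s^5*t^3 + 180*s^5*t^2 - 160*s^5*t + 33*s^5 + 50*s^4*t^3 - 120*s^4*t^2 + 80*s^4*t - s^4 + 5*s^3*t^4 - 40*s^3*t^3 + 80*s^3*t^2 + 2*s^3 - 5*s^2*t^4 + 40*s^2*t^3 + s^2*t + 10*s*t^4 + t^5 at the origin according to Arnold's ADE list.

The Hessian of f at 0 has rank 0. Corank 2; j^3 = s^2*(2*s + t) has shape L^2 M (L != M), so D-series; mu = 6 gives D_6.

D6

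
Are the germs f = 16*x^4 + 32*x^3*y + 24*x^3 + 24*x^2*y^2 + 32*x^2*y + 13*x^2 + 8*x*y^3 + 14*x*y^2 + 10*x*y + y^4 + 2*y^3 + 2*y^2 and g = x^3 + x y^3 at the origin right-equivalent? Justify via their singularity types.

No.

The Hessian of f at 0 is [[26, 10], [10, 4]] with rank 2, so corank 0. A Groebner basis of the Jacobian ideal J(f) in C{x,y} is {x, y}; counting standard monomials gives mu = 1. Corank 0: nondegenerate Morse point, so A_1. The Hessian of g at 0 is [[0, 0], [0, 0]] with rank 0, so corank 2. A Groebner basis of the Jacobian ideal J(g) in C{x,y} is {x^3, x*y^2, 3*x^2 + y^3}; counting standard monomials gives mu = 7. Corank 2; j^3 = x^3 is a perfect cube, so E-series; the 4-jet and mu = 7 give E_7. f is A_1 but g is E_7, hence not right-equivalent.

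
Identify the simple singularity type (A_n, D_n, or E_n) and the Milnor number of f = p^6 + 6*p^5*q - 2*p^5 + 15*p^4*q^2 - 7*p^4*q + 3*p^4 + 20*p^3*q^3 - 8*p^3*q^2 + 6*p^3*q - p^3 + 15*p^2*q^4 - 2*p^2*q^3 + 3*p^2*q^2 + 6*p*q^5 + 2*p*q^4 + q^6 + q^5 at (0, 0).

The Hessian of f at 0 is [[0, 0], [0, 0]] with rank 0, so corank 2. A Groebner basis of the Jacobian ideal J(f) in C{p,q} is {-p^2/8 + p*q^3 + p*q^2/4, p^2/2 - p*q^2 + q^4, p^3, p^2*q - p^2/4 + p*q^2/2}; counting standard monomials gives mu = 8. Corank 2; j^3 = -p^3 is a perfect cube, so E-series; the 5-jet and mu = 8 give E_8.

Type E_{8}, Milnor number mu = 8.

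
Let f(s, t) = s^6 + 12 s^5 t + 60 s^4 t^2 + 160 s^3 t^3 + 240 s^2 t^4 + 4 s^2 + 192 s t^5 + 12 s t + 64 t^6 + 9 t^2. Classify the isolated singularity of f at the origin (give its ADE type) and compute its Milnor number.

Type A5, Milnor number mu = 5.

The Hessian of f at 0 has rank 1. Corank 1: A-series; mu = 5 gives A_5.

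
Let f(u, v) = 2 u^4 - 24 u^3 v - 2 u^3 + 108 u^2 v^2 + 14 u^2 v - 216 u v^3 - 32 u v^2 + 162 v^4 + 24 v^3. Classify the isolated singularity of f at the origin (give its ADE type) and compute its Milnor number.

Type D_{5}, Milnor number mu = 5.

The Hessian of f at 0 is [[0, 0], [0, 0]] with rank 0, so corank 2. A Groebner basis of the Jacobian ideal J(f) in C{u,v} is {u*v^2 + u*v/2 - v^2, u*v/4 + v^3 - v^2/2, u^2 - 5*u*v + 6*v^2}; counting standard monomials gives mu = 5. Corank 2; j^3 = -2*(u - 3*v)*(u - 2*v)^2 has shape L^2 M (L != M), so D-series; mu = 5 gives D_5.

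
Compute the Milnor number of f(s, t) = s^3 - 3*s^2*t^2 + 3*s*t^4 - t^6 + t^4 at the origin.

The Hessian of f at 0 has rank 0. Corank 2; j^3 = s^3 is a perfect cube, so E-series; the 4-jet and mu = 6 give E_6.

6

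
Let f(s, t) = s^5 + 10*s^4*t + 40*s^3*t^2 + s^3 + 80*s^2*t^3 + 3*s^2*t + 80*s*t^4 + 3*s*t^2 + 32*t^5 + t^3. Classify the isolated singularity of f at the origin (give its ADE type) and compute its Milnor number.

Type E_{8}, Milnor number mu = 8.

The Hessian of f at 0 is [[0, 0], [0, 0]] with rank 0, so corank 2. A Groebner basis of the Jacobian ideal J(f) in C{s,t} is {t^5, s*t^3 + 5*t^4/4, s^2 + 2*s*t + t^2}; counting standard monomials gives mu = 8. Corank 2; j^3 = (s + t)^3 is a perfect cube, so E-series; the 5-jet and mu = 8 give E_8.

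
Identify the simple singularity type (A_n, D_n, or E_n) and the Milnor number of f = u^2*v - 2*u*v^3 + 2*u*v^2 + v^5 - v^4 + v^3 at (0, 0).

The Hessian of f at 0 is [[0, 0], [0, 0]] with rank 0, so corank 2. A Groebner basis of the Jacobian ideal J(f) in C{u,v} is {u*v^2 + u*v + v^2, -u*v + v^3 - v^2, u^2 + 6*u*v + 5*v^2}; counting standard monomials gives mu = 5. Corank 2; j^3 = v*(u + v)^2 has shape L^2 M (L != M), so D-series; mu = 5 gives D_5.

Type D_{5}, Milnor number mu = 5.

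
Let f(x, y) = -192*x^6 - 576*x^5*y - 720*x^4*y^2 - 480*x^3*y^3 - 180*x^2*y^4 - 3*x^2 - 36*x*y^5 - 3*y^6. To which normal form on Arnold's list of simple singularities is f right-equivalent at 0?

A_{5}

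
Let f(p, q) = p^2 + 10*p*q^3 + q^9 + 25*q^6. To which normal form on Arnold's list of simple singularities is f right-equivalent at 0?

The Hessian of f at 0 has rank 1. Corank 1: A-series; mu = 8 gives A_8.

A8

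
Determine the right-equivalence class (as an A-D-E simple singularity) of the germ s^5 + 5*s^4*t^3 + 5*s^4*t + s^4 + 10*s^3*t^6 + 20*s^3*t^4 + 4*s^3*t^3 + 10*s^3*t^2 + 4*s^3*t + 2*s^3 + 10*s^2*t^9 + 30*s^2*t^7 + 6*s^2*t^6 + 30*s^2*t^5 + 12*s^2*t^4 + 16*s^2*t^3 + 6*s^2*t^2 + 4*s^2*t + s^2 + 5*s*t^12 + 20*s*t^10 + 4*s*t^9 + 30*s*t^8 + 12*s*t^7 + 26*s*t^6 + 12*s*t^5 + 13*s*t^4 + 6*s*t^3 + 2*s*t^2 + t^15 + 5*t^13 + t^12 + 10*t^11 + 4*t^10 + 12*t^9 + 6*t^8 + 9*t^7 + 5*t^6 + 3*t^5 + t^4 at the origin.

A_{4}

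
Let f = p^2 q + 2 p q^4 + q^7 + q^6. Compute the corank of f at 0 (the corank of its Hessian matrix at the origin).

2

Hessian at 0 has rank 0.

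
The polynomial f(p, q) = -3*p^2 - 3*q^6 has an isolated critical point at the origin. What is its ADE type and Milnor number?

Type A_5, Milnor number mu = 5.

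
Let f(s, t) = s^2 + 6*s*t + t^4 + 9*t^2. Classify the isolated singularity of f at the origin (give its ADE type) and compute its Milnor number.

The Hessian of f at 0 has rank 1. Corank 1: A-series; mu = 3 gives A_3.

Type A3, Milnor number mu = 3.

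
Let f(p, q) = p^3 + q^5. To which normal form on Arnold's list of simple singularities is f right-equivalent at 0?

E8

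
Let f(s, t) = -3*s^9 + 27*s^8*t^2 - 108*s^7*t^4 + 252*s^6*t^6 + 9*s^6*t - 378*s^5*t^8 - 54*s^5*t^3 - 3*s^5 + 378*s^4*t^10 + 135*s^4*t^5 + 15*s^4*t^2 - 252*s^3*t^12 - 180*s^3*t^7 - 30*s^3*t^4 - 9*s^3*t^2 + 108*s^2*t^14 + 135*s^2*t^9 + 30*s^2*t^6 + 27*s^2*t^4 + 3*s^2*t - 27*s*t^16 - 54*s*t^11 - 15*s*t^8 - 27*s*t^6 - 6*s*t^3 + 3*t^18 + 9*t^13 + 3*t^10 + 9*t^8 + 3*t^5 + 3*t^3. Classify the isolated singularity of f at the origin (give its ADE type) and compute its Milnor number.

Type D4, Milnor number mu = 4.

The Hessian of f at 0 has rank 0. Corank 2; j^3 = 3*t*(s^2 + t^2) splits into three distinct lines over C (the quadratic factor has nonzero discriminant), so D_4.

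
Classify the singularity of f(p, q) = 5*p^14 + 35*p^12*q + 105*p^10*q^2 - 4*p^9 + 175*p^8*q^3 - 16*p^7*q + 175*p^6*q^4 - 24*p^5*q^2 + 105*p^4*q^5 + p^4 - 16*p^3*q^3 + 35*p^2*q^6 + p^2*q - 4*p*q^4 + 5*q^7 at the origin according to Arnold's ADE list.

The Hessian of f at 0 has rank 0. Corank 2; j^3 = p^2*q has shape L^2 M (L != M), so D-series; mu = 8 gives D_8.

D_{8}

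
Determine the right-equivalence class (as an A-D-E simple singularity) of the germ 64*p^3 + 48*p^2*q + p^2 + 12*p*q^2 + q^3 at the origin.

The Hessian of f at 0 has rank 1. Corank 1: A-series; mu = 2 gives A_2.

A_{2}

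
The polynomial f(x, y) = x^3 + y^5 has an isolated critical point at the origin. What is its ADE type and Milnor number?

The Hessian of f at 0 has rank 0. Corank 2; j^3 = x^3 is a perfect cube, so E-series; the 5-jet and mu = 8 give E_8.

Type E_8, Milnor number mu = 8.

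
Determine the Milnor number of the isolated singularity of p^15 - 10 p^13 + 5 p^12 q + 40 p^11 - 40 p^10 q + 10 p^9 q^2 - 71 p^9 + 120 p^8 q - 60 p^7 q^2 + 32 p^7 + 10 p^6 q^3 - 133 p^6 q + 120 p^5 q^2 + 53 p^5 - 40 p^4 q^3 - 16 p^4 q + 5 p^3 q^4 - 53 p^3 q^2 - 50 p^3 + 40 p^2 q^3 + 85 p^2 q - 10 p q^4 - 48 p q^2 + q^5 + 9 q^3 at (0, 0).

6

The Hessian of f at 0 is [[0, 0], [0, 0]] with rank 0, so corank 2. A Groebner basis of the Jacobian ideal J(f) in C{p,q} is {-625*p*q/83 + q^4 + 375*q^2/83, p*q^2 - 3*q^3/5, p^2 - 497*p*q/415 + 744*q^2/2075}; counting standard monomials gives mu = 6. Corank 2; j^3 = -(2*p - q)*(5*p - 3*q)^2 has shape L^2 M (L != M), so D-series; mu = 6 gives D_6.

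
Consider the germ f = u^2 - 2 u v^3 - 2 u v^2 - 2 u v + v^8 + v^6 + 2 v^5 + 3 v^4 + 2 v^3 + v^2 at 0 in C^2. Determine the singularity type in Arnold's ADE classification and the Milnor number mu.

Type A_7, Milnor number mu = 7.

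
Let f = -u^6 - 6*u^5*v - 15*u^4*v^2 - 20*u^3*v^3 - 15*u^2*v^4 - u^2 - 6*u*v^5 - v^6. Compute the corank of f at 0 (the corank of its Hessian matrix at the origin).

1

Hessian at 0 has rank 1.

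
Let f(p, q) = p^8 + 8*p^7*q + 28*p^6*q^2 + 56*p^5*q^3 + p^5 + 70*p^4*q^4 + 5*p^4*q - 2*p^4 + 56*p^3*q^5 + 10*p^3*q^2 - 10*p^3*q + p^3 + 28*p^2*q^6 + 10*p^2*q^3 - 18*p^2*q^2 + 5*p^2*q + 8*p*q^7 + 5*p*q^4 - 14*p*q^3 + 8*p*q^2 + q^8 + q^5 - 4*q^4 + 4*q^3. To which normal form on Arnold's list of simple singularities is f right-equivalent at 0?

The Hessian of f at 0 is [[0, 0], [0, 0]] with rank 0, so corank 2. A Groebner basis of the Jacobian ideal J(f) in C{p,q} is {p^2*q^2 - 73*p^2*q/4 - 5*p^2 - 127*p*q^2/2 - 63*p*q/4 - 233*q^3/4 - 23*q^2/2, 115*p^2*q/8 + 4*p^2 + p*q^3 + 195*p*q^2/4 + 101*p*q/8 + 347*q^3/8 + 37*q^2/4, -21*p^2*q/2 - 3*p^2 - 35*p*q^2 - 19*p*q/2 + q^4 - 61*q^3/2 - 7*q^2, p^3 + 3*p^2*q - p^2 + 3*p*q^2 - 3*p*q + q^3 - 2*q^2}; counting standard monomials gives mu = 9. Corank 2; j^3 = (p + q)*(p + 2*q)^2 has shape L^2 M (L != M), so D-series; mu = 9 gives D_9.

D_{9}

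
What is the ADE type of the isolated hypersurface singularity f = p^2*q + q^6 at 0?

D_7

The Hessian of f at 0 is [[0, 0], [0, 0]] with rank 0, so corank 2. A Groebner basis of the Jacobian ideal J(f) in C{p,q} is {p^2/6 + q^5, p^3, p*q}; counting standard monomials gives mu = 7. Corank 2; j^3 = p^2*q has shape L^2 M (L != M), so D-series; mu = 7 gives D_7.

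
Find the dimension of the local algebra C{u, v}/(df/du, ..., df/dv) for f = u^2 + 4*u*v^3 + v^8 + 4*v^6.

7

The Hessian of f at 0 has rank 1. Corank 1: A-series; mu = 7 gives A_7.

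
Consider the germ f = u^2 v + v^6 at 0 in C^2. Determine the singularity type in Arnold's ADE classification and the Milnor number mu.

The Hessian of f at 0 is [[0, 0], [0, 0]] with rank 0, so corank 2. A Groebner basis of the Jacobian ideal J(f) in C{u,v} is {u^2/6 + v^5, u^3, u*v}; counting standard monomials gives mu = 7. Corank 2; j^3 = u^2*v has shape L^2 M (L != M), so D-series; mu = 7 gives D_7.

Type D7, Milnor number mu = 7.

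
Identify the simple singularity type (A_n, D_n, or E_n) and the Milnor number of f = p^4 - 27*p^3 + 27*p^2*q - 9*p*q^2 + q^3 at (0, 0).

Type E6, Milnor number mu = 6.

The Hessian of f at 0 has rank 0. Corank 2; j^3 = -(3*p - q)^3 is a perfect cube, so E-series; the 4-jet and mu = 6 give E_6.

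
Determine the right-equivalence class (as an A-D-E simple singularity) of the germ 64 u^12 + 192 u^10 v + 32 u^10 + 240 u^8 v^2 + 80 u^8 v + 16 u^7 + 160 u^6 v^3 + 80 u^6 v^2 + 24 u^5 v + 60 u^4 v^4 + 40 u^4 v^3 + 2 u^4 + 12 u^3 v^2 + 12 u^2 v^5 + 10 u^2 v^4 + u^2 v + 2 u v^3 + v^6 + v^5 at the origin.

D_7

The Hessian of f at 0 is [[0, 0], [0, 0]] with rank 0, so corank 2. A Groebner basis of the Jacobian ideal J(f) in C{u,v} is {u^3, u^2*v + u^2/6 + u*v^2/6, u*v + v^3}; counting standard monomials gives mu = 7. Corank 2; j^3 = u^2*v has shape L^2 M (L != M), so D-series; mu = 7 gives D_7.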